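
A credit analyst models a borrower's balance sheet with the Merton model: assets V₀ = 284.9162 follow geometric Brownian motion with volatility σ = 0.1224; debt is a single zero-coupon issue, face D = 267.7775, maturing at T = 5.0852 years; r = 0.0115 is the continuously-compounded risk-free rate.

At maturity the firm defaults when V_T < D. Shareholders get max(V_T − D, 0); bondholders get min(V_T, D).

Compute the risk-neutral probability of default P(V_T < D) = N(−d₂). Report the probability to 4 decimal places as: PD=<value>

PD=0.3826

Equity is a call on the firm's assets struck at D = 267.7775:
d₁ = [ln(V₀/D) + (r + σ²/2)T] / (σ√T)
   = [ln(284.9162/267.7775) + (0.0115 + 0.5·0.1224²)·5.0852] / (0.1224·√5.0852)
   = [0.062039 + 0.096572] / 0.276017 = 0.574643
d₂ = d₁ − σ√T = 0.574643 − 0.276017 = 0.298626
risk-neutral PD = N(−d₂) = N(-0.298626) = 0.382613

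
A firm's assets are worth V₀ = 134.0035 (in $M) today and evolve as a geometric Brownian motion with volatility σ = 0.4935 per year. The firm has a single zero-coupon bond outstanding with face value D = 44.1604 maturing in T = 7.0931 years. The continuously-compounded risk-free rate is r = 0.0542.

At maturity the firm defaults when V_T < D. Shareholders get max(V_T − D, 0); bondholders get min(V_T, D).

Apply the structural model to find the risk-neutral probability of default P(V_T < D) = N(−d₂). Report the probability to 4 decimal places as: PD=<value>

PD=0.3156

Equity is a call on the firm's assets struck at D = 44.1604:
d₁ = [ln(V₀/D) + (r + σ²/2)T] / (σ√T)
   = [ln(134.0035/44.1604) + (0.0542 + 0.5·0.4935²)·7.0931] / (0.4935·√7.0931)
   = [1.110037 + 1.248181] / 1.314332 = 1.794233
d₂ = d₁ − σ√T = 1.794233 − 1.314332 = 0.479900
risk-neutral PD = N(−d₂) = N(-0.479900) = 0.315649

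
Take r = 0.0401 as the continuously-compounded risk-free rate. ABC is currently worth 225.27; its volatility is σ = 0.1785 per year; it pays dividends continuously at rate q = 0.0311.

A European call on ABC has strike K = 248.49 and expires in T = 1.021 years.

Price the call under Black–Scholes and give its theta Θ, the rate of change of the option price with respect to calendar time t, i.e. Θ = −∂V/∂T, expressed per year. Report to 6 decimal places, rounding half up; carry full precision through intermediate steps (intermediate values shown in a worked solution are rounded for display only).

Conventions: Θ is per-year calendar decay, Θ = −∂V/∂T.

price = 8.212030
Θ = -7.436163

σ√T = 0.1785·√1.021 = 0.180365
d₁ = (ln(S/K) + (r−q+σ²/2)T) / (σ√T) = (ln(225.27/248.49) + (0.0401−0.0311+0.1785²/2)·1.021) / 0.180365 = (-0.098103 + 0.025455) / 0.180365 = -0.402786
d₂ = d₁ − σ√T = -0.402786 − 0.180365 = -0.583150
e^{−rT} = 0.959885
e^{−qT} = 0.968746
N(d₁) = 0.343553,  N(d₂) = 0.279896
Call price V = S·e^{−qT}·N(d₁) − K·e^{−rT}·N(d₂) = 74.973338 − 66.761308 = 8.212030
φ(d₁) = (1/√(2π))·e^{−d₁²/2} = 0.367859
Θ = −S·e^{−qT}·φ(d₁)·σ/(2√T) + q·S·e^{−qT}·N(d₁) − r·K·e^{−rT}·N(d₂) = −7.090705 + 2.331671 − 2.677128 = -7.436163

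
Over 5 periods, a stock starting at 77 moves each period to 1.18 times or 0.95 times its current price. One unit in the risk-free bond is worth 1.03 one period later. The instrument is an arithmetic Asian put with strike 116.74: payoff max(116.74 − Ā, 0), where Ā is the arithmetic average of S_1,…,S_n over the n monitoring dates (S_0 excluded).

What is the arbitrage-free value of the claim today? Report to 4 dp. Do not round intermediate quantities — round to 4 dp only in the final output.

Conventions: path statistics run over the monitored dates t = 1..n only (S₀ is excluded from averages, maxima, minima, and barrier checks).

Set p* = 0.3478 (from d < R < u); the path-dependent value is the discounted p*-expectation over all price paths.
Enumerate all 2^5 = 32 price paths (U = up ×1.18, D = down ×0.95); each path with k up-moves has probability p*^k·(1−p*)^(5−k).
DDDDD: Ā=66.1917, payoff=50.5483, prob=0.117982
UDDDD: Ā=82.2171, payoff=34.5229, prob=0.062924
DUDDD: Ā=78.6751, payoff=38.0649, prob=0.062924
UUDDD: Ā=97.7227, payoff=19.0173, prob=0.033559
DDUDD: Ā=75.3102, payoff=41.4298, prob=0.062924
UDUDD: Ā=93.5431, payoff=23.1969, prob=0.033559
DUUDD: Ā=90.0011, payoff=26.7389, prob=0.033559
UUUDD: Ā=111.7909, payoff=4.9491, prob=0.017898
DDDUD: Ā=72.1135, payoff=44.6265, prob=0.062924
UDDUD: Ā=89.5726, payoff=27.1674, prob=0.033559
DUDUD: Ā=86.0306, payoff=30.7094, prob=0.033559
UUDUD: Ā=106.8590, payoff=9.8810, prob=0.017898
DDUUD: Ā=82.6657, payoff=34.0743, prob=0.033559
UDUUD: Ā=102.6795, payoff=14.0605, prob=0.017898
DUUUD: Ā=99.1375, payoff=17.6025, prob=0.017898
UUUUD: Ā=123.1391, payoff=0.0000, prob=0.009546
DDDDU: Ā=69.0767, payoff=47.6633, prob=0.062924
UDDDU: Ā=85.8005, payoff=30.9395, prob=0.033559
DUDDU: Ā=82.2585, payoff=34.4815, prob=0.033559
UUDDU: Ā=102.1737, payoff=14.5663, prob=0.017898
DDUDU: Ā=78.8936, payoff=37.8464, prob=0.033559
UDUDU: Ā=97.9942, payoff=18.7458, prob=0.017898
DUUDU: Ā=94.4522, payoff=22.2878, prob=0.017898
UUUDU: Ā=117.3195, payoff=0.0000, prob=0.009546
DDDUU: Ā=75.6970, payoff=41.0430, prob=0.033559
UDDUU: Ā=94.0236, payoff=22.7164, prob=0.017898
DUDUU: Ā=90.4816, payoff=26.2584, prob=0.017898
UUDUU: Ā=112.3876, payoff=4.3524, prob=0.009546
DDUUU: Ā=87.1167, payoff=29.6233, prob=0.017898
UDUUU: Ā=108.2081, payoff=8.5319, prob=0.009546
DUUUU: Ā=104.6661, payoff=12.0739, prob=0.009546
UUUUU: Ā=130.0063, payoff=0.0000, prob=0.005091
Price = Σ prob·payoff / R^5 = 32.660645 / 1.159274 = 28.1734

price = 28.1734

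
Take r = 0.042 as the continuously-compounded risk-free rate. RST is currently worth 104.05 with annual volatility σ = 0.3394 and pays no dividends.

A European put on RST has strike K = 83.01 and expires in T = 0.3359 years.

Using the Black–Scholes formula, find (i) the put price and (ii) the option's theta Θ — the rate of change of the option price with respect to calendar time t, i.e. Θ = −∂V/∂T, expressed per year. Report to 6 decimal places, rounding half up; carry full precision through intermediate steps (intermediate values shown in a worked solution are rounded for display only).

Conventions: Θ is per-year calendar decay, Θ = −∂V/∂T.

price = 0.973752
Θ = -4.645526

σ√T = 0.3394·√0.3359 = 0.196706
d₁ = (ln(S/K) + (r+σ²/2)T) / (σ√T) = (ln(104.05/83.01) + (0.042+0.3394²/2)·0.3359) / 0.196706 = (0.225910 + 0.033454) / 0.196706 = 1.318543
d₂ = d₁ − σ√T = 1.318543 − 0.196706 = 1.121837
e^{−rT} = 0.985991
N(−d₁) = 0.093661,  N(−d₂) = 0.130966
Put price V = K·e^{−rT}·N(−d₂) − S·N(−d₁) = 10.719178 − 9.745427 = 0.973752
φ(d₁) = (1/√(2π))·e^{−d₁²/2} = 0.167258
Θ = −S·φ(d₁)·σ/(2√T) + r·K·e^{−rT}·N(−d₂) = −5.095731 + 0.450205 = -4.645526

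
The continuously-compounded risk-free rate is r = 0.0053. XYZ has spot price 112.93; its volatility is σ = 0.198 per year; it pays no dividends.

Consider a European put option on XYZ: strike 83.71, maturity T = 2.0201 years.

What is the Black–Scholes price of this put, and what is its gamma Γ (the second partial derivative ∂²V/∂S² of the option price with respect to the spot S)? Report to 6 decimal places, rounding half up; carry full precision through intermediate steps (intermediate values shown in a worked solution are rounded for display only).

σ√T = 0.198·√2.0201 = 0.281418
d₁ = (ln(S/K) + (r+σ²/2)T) / (σ√T) = (ln(112.93/83.71) + (0.0053+0.198²/2)·2.0201) / 0.281418 = (0.299410 + 0.050305) / 0.281418 = 1.242687
d₂ = d₁ − σ√T = 1.242687 − 0.281418 = 0.961269
e^{−rT} = 0.989351
N(−d₁) = 0.106992,  N(−d₂) = 0.168208
Put price V = K·e^{−rT}·N(−d₂) − S·N(−d₁) = 13.930779 − 12.082565 = 1.848215
φ(d₁) = (1/√(2π))·e^{−d₁²/2} = 0.184321
Γ = φ(d₁) / (S·σ·√T) = 0.005800

price = 1.848215
Γ = 0.005800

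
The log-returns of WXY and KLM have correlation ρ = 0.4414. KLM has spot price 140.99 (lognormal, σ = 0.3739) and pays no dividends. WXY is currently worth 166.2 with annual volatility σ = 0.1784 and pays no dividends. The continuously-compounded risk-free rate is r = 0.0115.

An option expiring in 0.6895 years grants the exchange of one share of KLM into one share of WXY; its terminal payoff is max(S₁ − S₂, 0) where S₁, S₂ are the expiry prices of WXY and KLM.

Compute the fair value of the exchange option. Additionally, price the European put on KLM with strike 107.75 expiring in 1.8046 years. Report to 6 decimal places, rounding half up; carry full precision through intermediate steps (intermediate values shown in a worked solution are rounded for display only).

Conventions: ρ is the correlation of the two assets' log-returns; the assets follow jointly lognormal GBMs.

exchange price = 32.488463
price(KLM put K=107.75) = 10.554577

σ_eff = √(σ₁² + σ₂² − 2ρσ₁σ₂) = √(0.1784² + 0.3739² − 2·0.4414·0.1784·0.3739) = 0.335770
d₁ = (ln(S₁/S₂) + (q₂ − q₁ + σ_eff²/2)T) / (σ_eff√T) = (ln(166.2/140.99) + (0.0 − 0.0 + 0.056371)·0.6895) / 0.278811 = 0.729422
d₂ = d₁ − σ_eff√T = 0.729422 − 0.278811 = 0.450611
N(d₁) = 0.767128,  N(d₂) = 0.673865
V = S₁·e^{−q₁T}·N(d₁) − S₂·e^{−q₂T}·N(d₂) = 127.496704 − 95.008242 = 32.488463
[vanilla: KLM put K=107.75]
σ√T = 0.3739·√1.8046 = 0.502280
d₁ = (ln(S/K) + (r+σ²/2)T) / (σ√T) = (ln(140.99/107.75) + (0.0115+0.3739²/2)·1.8046) / 0.502280 = (0.268875 + 0.146896) / 0.502280 = 0.827767
d₂ = d₁ − σ√T = 0.827767 − 0.502280 = 0.325487
e^{−rT} = 0.979461
N(−d₁) = 0.203901,  N(−d₂) = 0.372406
price = K·e^{−rT}·N(−d₂) − S·N(−d₁) = 39.302619 − 28.748042 = 10.554577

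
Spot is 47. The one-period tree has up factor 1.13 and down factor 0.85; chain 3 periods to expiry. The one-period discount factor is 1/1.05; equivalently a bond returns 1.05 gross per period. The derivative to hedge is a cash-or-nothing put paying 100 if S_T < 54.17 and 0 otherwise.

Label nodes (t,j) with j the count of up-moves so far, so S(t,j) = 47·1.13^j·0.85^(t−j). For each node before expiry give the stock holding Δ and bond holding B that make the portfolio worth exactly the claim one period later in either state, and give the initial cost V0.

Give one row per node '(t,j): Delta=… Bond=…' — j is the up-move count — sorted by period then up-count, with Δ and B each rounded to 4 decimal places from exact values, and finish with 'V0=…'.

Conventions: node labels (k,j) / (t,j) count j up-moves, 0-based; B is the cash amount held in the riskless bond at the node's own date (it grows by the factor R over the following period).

No-arbitrage ⇒ martingale measure with p* = (R−d)/(u−d) = 0.7143.
At maturity the claim pays: V(3,0)=100.0000, V(3,1)=100.0000, V(3,2)=100.0000, V(3,3)=0.0000
Node (2,0) S=33.9575: V=(p*·100.0000+(1−p*)·100.0000)/1.05=95.2381; Δ=(100.0000−100.0000)/(38.3720−28.8639)=0.0000; B=V−Δ·S=95.2381
Node (2,1) S=45.1435: V=(p*·100.0000+(1−p*)·100.0000)/1.05=95.2381; Δ=(100.0000−100.0000)/(51.0122−38.3720)=0.0000; B=V−Δ·S=95.2381
Node (2,2) S=60.0143: V=(p*·0.0000+(1−p*)·100.0000)/1.05=27.2109; Δ=(0.0000−100.0000)/(67.8162−51.0122)=-5.9510; B=V−Δ·S=384.3537
Node (1,0) S=39.9500: V=(p*·95.2381+(1−p*)·95.2381)/1.05=90.7029; Δ=(95.2381−95.2381)/(45.1435−33.9575)=0.0000; B=V−Δ·S=90.7029
Node (1,1) S=53.1100: V=(p*·27.2109+(1−p*)·95.2381)/1.05=44.4259; Δ=(27.2109−95.2381)/(60.0143−45.1435)=-4.5745; B=V−Δ·S=287.3803
Node (0,0) S=47.0000: V=(p*·44.4259+(1−p*)·90.7029)/1.05=54.9028; Δ=(44.4259−90.7029)/(53.1100−39.9500)=-3.5165; B=V−Δ·S=220.1778
Verification: the root portfolio costs Δ(0,0)·S0 + B(0,0) = 54.9028, matching V0.

(0,0): Delta=-3.5165 Bond=220.1778
(1,0): Delta=0.0000 Bond=90.7029
(1,1): Delta=-4.5745 Bond=287.3803
(2,0): Delta=0.0000 Bond=95.2381
(2,1): Delta=0.0000 Bond=95.2381
(2,2): Delta=-5.9510 Bond=384.3537
V0=54.9028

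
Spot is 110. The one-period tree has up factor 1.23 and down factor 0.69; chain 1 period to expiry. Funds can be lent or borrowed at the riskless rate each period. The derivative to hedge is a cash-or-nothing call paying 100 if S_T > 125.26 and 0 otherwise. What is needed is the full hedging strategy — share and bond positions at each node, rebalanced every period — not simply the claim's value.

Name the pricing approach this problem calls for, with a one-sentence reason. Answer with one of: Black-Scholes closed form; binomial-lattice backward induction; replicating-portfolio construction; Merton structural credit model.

Key observation: since the answer must list Δ and B at each node of the 1.23/0.69 lattice on 110, the replicating-portfolio method — solving the two-state system at every node — is the one that applies.

framework: replicating-portfolio construction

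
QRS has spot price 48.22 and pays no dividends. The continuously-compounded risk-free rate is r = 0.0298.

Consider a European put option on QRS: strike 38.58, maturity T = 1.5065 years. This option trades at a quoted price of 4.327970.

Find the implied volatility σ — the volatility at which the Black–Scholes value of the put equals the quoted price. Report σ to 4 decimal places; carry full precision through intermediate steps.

At σ = 0.4331 the Black–Scholes value reproduces the quote:
σ√T = 0.4331·√1.5065 = 0.531585
d₁ = (ln(S/K) + (r+σ²/2)T) / (σ√T) = (ln(48.22/38.58) + (0.0298+0.4331²/2)·1.5065) / 0.531585 = (0.223040 + 0.186185) / 0.531585 = 0.769820
d₂ = d₁ − σ√T = 0.769820 − 0.531585 = 0.238235
e^{−rT} = 0.956099
N(−d₁) = 0.220703,  N(−d₂) = 0.405849
V = K·e^{−rT}·N(−d₂) − S·N(−d₁) = 14.970283 − 10.642312 = 4.327970 (matching the quote); vega is positive throughout, so no other σ reproduces this price

sigma = 0.4331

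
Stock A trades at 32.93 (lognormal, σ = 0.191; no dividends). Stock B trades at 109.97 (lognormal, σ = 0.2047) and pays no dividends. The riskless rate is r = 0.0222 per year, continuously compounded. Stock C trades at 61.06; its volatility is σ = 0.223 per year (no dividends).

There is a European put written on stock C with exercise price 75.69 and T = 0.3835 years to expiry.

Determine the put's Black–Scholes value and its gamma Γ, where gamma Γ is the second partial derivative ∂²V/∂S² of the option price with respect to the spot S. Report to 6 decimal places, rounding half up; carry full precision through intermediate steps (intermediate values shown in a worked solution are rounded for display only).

price = 14.265793
Γ = 0.017149

σ√T = 0.223·√0.3835 = 0.138098
d₁ = (ln(S/K) + (r+σ²/2)T) / (σ√T) = (ln(61.06/75.69) + (0.0222+0.223²/2)·0.3835) / 0.138098 = (-0.214789 + 0.018049) / 0.138098 = -1.424639
d₂ = d₁ − σ√T = -1.424639 − 0.138098 = -1.562737
e^{−rT} = 0.991522
N(−d₁) = 0.922869,  N(−d₂) = 0.940943
Put price V = K·e^{−rT}·N(−d₂) − S·N(−d₁) = 70.616184 − 56.350391 = 14.265793
φ(d₁) = (1/√(2π))·e^{−d₁²/2} = 0.144607
Γ = φ(d₁) / (S·σ·√T) = 0.017149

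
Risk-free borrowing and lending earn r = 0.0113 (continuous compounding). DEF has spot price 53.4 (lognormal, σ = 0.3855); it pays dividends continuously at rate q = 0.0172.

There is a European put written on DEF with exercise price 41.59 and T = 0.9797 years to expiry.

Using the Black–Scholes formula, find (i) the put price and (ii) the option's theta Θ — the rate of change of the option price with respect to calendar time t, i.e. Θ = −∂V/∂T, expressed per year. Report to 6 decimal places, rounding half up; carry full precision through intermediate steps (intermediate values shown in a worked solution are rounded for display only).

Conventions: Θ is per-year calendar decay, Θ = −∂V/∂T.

σ√T = 0.3855·√0.9797 = 0.381567
d₁ = (ln(S/K) + (r−q+σ²/2)T) / (σ√T) = (ln(53.4/41.59) + (0.0113−0.0172+0.3855²/2)·0.9797) / 0.381567 = (0.249951 + 0.067017) / 0.381567 = 0.830699
d₂ = d₁ − σ√T = 0.830699 − 0.381567 = 0.449132
e^{−rT} = 0.988990
e^{−qT} = 0.983290
N(−d₁) = 0.203072,  N(−d₂) = 0.326668
Put price V = K·e^{−rT}·N(−d₂) − S·e^{−qT}·N(−d₁) = 13.436553 − 10.662834 = 2.773719
φ(d₁) = (1/√(2π))·e^{−d₁²/2} = 0.282530
Θ = −S·e^{−qT}·φ(d₁)·σ/(2√T) − q·S·e^{−qT}·N(−d₁) + r·K·e^{−rT}·N(−d₂) = −2.888924 − 0.183401 + 0.151833 = -2.920491

price = 2.773719
Θ = -2.920491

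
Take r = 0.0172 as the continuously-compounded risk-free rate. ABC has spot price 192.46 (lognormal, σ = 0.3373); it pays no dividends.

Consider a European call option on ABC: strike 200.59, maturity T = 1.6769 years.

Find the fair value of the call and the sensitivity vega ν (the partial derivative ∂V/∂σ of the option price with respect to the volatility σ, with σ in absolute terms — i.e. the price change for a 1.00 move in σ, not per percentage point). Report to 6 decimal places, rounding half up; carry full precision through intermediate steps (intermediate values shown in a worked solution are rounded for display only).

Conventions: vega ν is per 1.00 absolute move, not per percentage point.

price = 32.281828
ν = 97.653915

σ√T = 0.3373·√1.6769 = 0.436787
d₁ = (ln(S/K) + (r+σ²/2)T) / (σ√T) = (ln(192.46/200.59) + (0.0172+0.3373²/2)·1.6769) / 0.436787 = (-0.041375 + 0.124234) / 0.436787 = 0.189702
d₂ = d₁ − σ√T = 0.189702 − 0.436787 = -0.247085
e^{−rT} = 0.971569
N(d₁) = 0.575229,  N(d₂) = 0.402421
Call price V = S·N(d₁) − K·e^{−rT}·N(d₂) = 110.708532 − 78.426704 = 32.281828
φ(d₁) = (1/√(2π))·e^{−d₁²/2} = 0.391828
ν = S·φ(d₁)·√T = 97.653915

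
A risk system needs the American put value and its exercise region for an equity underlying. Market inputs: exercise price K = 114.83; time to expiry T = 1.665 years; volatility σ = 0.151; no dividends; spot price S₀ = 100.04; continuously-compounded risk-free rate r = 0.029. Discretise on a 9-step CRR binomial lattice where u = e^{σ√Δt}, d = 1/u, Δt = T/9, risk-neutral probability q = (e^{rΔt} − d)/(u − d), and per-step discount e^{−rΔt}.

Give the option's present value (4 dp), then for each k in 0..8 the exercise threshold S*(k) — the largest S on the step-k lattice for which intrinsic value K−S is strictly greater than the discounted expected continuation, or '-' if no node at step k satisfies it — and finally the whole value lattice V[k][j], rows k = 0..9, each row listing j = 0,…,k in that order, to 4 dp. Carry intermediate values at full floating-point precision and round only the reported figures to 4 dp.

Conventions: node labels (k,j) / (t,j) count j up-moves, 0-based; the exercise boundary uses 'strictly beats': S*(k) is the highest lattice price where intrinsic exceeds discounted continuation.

price = 15.5879
boundary = - 93.7491 87.8539 93.7491 87.8539 93.7491 100.0400 93.7491 100.0400
tree:
15.5879
21.0809 10.7808
26.9761 15.3230 6.7842
32.5007 21.0809 10.2737 3.6985
37.6778 26.9761 15.0191 6.0881 1.5757
42.5294 32.5007 21.0809 9.6919 2.8918 0.4019
47.0759 37.6778 26.9761 14.7900 5.1815 0.8510 0.0000
51.3365 42.5294 32.5007 21.0809 8.9781 1.8018 0.0000 0.0000
55.3292 47.0759 37.6778 26.9761 14.7900 3.8148 0.0000 0.0000 0.0000
59.0708 51.3365 42.5294 32.5007 21.0809 8.0770 0.0000 0.0000 0.0000 0.0000

params: Δt=0.18500 u=1.06710 d=0.93712 q=0.52515 e^(-rΔt)=0.99465
t_9 payoffs: 59.0708 51.3365 42.5294 32.5007 21.0809 8.0770 0.0000 0.0000 0.0000 0.0000
t_8: node(8,0) S=59.5008 payoff=55.3292 vs cont=54.7148 → 55.3292 [stop]  node(8,1) S=67.7541 payoff=47.0759 vs cont=46.4615 → 47.0759 [stop]  node(8,2) S=77.1522 payoff=37.6778 vs cont=37.0634 → 37.6778 [stop]  node(8,3) S=87.8539 payoff=26.9761 vs cont=26.3617 → 26.9761 [stop]  node(8,4) S=100.0400 payoff=14.7900 vs cont=14.1756 → 14.7900 [stop]  node(8,5) S=113.9164 payoff=0.9136 vs cont=3.8148 → 3.8148 [wait]  node(8,6) S=129.7177 payoff=0.0000 vs cont=0.0000 → 0.0000 [wait]  node(8,7) S=147.7107 payoff=0.0000 vs cont=0.0000 → 0.0000 [wait]  node(8,8) S=168.1995 payoff=0.0000 vs cont=0.0000 → 0.0000 [wait]  ⇒ S*(8)=100.0400
t_7: node(7,0) S=63.4935 payoff=51.3365 vs cont=50.7221 → 51.3365 [stop]  node(7,1) S=72.3006 payoff=42.5294 vs cont=41.9150 → 42.5294 [stop]  node(7,2) S=82.3293 payoff=32.5007 vs cont=31.8863 → 32.5007 [stop]  node(7,3) S=93.7491 payoff=21.0809 vs cont=20.4664 → 21.0809 [stop]  node(7,4) S=106.7530 payoff=8.0770 vs cont=8.9781 → 8.9781 [wait]  node(7,5) S=121.5606 payoff=0.0000 vs cont=1.8018 → 1.8018 [wait]  node(7,6) S=138.4221 payoff=0.0000 vs cont=0.0000 → 0.0000 [wait]  node(7,7) S=157.6225 payoff=0.0000 vs cont=0.0000 → 0.0000 [wait]  ⇒ S*(7)=93.7491
t_6: node(6,0) S=67.7541 payoff=47.0759 vs cont=46.4615 → 47.0759 [stop]  node(6,1) S=77.1522 payoff=37.6778 vs cont=37.0634 → 37.6778 [stop]  node(6,2) S=87.8539 payoff=26.9761 vs cont=26.3617 → 26.9761 [stop]  node(6,3) S=100.0400 payoff=14.7900 vs cont=14.6462 → 14.7900 [stop]  node(6,4) S=113.9164 payoff=0.9136 vs cont=5.1815 → 5.1815 [wait]  node(6,5) S=129.7177 payoff=0.0000 vs cont=0.8510 → 0.8510 [wait]  node(6,6) S=147.7107 payoff=0.0000 vs cont=0.0000 → 0.0000 [wait]  ⇒ S*(6)=100.0400
t_5: node(5,0) S=72.3006 payoff=42.5294 vs cont=41.9150 → 42.5294 [stop]  node(5,1) S=82.3293 payoff=32.5007 vs cont=31.8863 → 32.5007 [stop]  node(5,2) S=93.7491 payoff=21.0809 vs cont=20.4664 → 21.0809 [stop]  node(5,3) S=106.7530 payoff=8.0770 vs cont=9.6919 → 9.6919 [wait]  node(5,4) S=121.5606 payoff=0.0000 vs cont=2.8918 → 2.8918 [wait]  node(5,5) S=138.4221 payoff=0.0000 vs cont=0.4019 → 0.4019 [wait]  ⇒ S*(5)=93.7491
t_4: node(4,0) S=77.1522 payoff=37.6778 vs cont=37.0634 → 37.6778 [stop]  node(4,1) S=87.8539 payoff=26.9761 vs cont=26.3617 → 26.9761 [stop]  node(4,2) S=100.0400 payoff=14.7900 vs cont=15.0191 → 15.0191 [wait]  node(4,3) S=113.9164 payoff=0.9136 vs cont=6.0881 → 6.0881 [wait]  node(4,4) S=129.7177 payoff=0.0000 vs cont=1.5757 → 1.5757 [wait]  ⇒ S*(4)=87.8539
t_3: node(3,0) S=82.3293 payoff=32.5007 vs cont=31.8863 → 32.5007 [stop]  node(3,1) S=93.7491 payoff=21.0809 vs cont=20.5861 → 21.0809 [stop]  node(3,2) S=106.7530 payoff=8.0770 vs cont=10.2737 → 10.2737 [wait]  node(3,3) S=121.5606 payoff=0.0000 vs cont=3.6985 → 3.6985 [wait]  ⇒ S*(3)=93.7491
t_2: node(2,0) S=87.8539 payoff=26.9761 vs cont=26.3617 → 26.9761 [stop]  node(2,1) S=100.0400 payoff=14.7900 vs cont=15.3230 → 15.3230 [wait]  node(2,2) S=113.9164 payoff=0.9136 vs cont=6.7842 → 6.7842 [wait]  ⇒ S*(2)=87.8539
t_1: node(1,0) S=93.7491 payoff=21.0809 vs cont=20.7449 → 21.0809 [stop]  node(1,1) S=106.7530 payoff=8.0770 vs cont=10.7808 → 10.7808 [wait]  ⇒ S*(1)=93.7491
t_0: node(0,0) S=100.0400 payoff=14.7900 vs cont=15.5879 → 15.5879 [wait]  ⇒ S*(0)=-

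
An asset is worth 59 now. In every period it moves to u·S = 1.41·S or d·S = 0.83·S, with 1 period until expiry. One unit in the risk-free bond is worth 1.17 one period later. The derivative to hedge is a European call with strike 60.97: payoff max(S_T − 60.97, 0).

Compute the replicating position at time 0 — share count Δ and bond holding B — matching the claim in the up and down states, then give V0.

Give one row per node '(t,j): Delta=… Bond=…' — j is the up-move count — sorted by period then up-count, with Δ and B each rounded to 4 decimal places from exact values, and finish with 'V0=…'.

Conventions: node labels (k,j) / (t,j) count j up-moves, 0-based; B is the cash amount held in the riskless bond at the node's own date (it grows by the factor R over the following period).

Since d<R<u, set p* = (R−d)/(u−d) = 0.5862; price each node as the discounted p*-expectation of its children.
Expiry values: V(1,0)=0.0000, V(1,1)=22.2200
(0,0): S=59.0000. Δ = (V_up−V_dn)/(S_up−S_dn) = (22.2200−0.0000)/(83.1900−48.9700) = 0.6493. V = [p*·22.2200 + (1−p*)·0.0000]/1.17 = 11.1329. B = V − Δ·S = -27.1774.
Verification: the root portfolio costs Δ(0,0)·S0 + B(0,0) = 11.1329, matching V0.

(0,0): Delta=0.6493 Bond=-27.1774
V0=11.1329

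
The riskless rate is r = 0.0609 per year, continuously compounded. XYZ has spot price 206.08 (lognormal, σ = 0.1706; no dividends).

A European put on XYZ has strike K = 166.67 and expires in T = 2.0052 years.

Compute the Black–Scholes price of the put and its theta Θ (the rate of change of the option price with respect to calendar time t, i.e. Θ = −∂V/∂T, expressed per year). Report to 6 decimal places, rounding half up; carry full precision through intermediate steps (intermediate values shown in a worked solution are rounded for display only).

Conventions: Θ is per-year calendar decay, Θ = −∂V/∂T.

σ√T = 0.1706·√2.0052 = 0.241578
d₁ = (ln(S/K) + (r+σ²/2)T) / (σ√T) = (ln(206.08/166.67) + (0.0609+0.1706²/2)·2.0052) / 0.241578 = (0.212249 + 0.151297) / 0.241578 = 1.504876
d₂ = d₁ − σ√T = 1.504876 − 0.241578 = 1.263298
e^{−rT} = 0.885045
N(−d₁) = 0.066178,  N(−d₂) = 0.103241
Put price V = K·e^{−rT}·N(−d₂) − S·N(−d₁) = 15.229143 − 13.637958 = 1.591185
φ(d₁) = (1/√(2π))·e^{−d₁²/2} = 0.128572
Θ = −S·φ(d₁)·σ/(2√T) + r·K·e^{−rT}·N(−d₂) = −1.596075 + 0.927455 = -0.668620

price = 1.591185
Θ = -0.668620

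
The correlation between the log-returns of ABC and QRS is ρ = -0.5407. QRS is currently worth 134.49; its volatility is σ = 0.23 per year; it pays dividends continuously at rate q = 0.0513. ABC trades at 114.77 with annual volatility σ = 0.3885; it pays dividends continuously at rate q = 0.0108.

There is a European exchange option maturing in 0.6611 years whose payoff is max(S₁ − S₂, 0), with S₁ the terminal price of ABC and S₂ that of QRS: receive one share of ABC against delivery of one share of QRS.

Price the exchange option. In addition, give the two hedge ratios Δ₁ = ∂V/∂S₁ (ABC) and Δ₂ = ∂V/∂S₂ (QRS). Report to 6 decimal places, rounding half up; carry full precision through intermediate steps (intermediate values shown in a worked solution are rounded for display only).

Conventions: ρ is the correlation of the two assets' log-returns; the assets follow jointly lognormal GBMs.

exchange price = 14.400678
Δ1 = 0.467612
Δ2 = -0.291971

σ_eff = √(σ₁² + σ₂² − 2ρσ₁σ₂) = √(0.3885² + 0.23² − 2·-0.5407·0.3885·0.23) = 0.548143
d₁ = (ln(S₁/S₂) + (q₂ − q₁ + σ_eff²/2)T) / (σ_eff√T) = (ln(114.77/134.49) + (0.0513 − 0.0108 + 0.150230)·0.6611) / 0.445684 = -0.072849
d₂ = d₁ − σ_eff√T = -0.072849 − 0.445684 = -0.518534
N(d₁) = 0.470963,  N(d₂) = 0.302043
V = S₁·e^{−q₁T}·N(d₁) − S₂·e^{−q₂T}·N(d₂) = 53.667865 − 39.267187 = 14.400678
Key observation: no risk-free rate is needed — with the second asset as numeraire the exchange option is a call on the ratio S₁/S₂, and r cancels out of the value.
Δ₁ = e^{−q₁T}·N(d₁) = 0.467612;  Δ₂ = −e^{−q₂T}·N(d₂) = -0.291971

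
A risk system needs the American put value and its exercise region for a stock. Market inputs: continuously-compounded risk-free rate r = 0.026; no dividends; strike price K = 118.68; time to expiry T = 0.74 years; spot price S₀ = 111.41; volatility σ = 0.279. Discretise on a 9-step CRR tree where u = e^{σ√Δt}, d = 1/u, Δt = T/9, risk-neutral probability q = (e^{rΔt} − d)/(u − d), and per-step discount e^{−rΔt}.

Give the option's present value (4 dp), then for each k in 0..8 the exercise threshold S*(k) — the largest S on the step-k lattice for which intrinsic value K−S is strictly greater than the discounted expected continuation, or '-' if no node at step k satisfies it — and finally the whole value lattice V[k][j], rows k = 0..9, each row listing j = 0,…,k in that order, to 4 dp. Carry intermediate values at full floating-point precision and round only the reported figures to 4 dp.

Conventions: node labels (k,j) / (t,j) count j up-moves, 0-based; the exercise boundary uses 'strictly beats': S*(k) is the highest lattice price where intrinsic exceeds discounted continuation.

price = 13.7945
boundary = - - - 87.6378 80.8997 87.6378 94.9370 87.6378 94.9370
tree:
13.7945
18.6639 8.8541
24.4804 12.7721 4.8693
31.0422 17.8483 7.6148 2.0713
37.7803 24.0394 11.5684 3.5879 0.5229
44.0003 31.0422 16.9526 6.0897 1.0344 0.0000
49.7420 37.7803 23.7430 10.0533 2.0461 0.0000 0.0000
55.0423 44.0003 31.0422 15.9445 4.0473 0.0000 0.0000 0.0000
59.9351 49.7420 37.7803 23.7430 8.0057 0.0000 0.0000 0.0000 0.0000
64.4517 55.0423 44.0003 31.0422 15.8358 0.0000 0.0000 0.0000 0.0000 0.0000

Δt=0.08222  u=1.08329  d=0.92311  q=0.49337  discount=0.99786
step 9 (expiry): payoffs max(K−S,0) = 64.4517 55.0423 44.0003 31.0422 15.8358 0.0000 0.0000 0.0000 0.0000 0.0000
step 8: (k=8,j=0): S=58.7449, K−S=59.9351, hold=59.6817 ⇒ V=59.9351 exercise | (k=8,j=1): S=68.9380, K−S=49.7420, hold=49.4886 ⇒ V=49.7420 exercise | (k=8,j=2): S=80.8997, K−S=37.7803, hold=37.5268 ⇒ V=37.7803 exercise | (k=8,j=3): S=94.9370, K−S=23.7430, hold=23.4895 ⇒ V=23.7430 exercise | (k=8,j=4): S=111.4100, K−S=7.2700, hold=8.0057 ⇒ V=8.0057 continue | (k=8,j=5): S=130.7413, K−S=0.0000, hold=0.0000 ⇒ V=0.0000 continue | (k=8,j=6): S=153.4268, K−S=0.0000, hold=0.0000 ⇒ V=0.0000 continue | (k=8,j=7): S=180.0486, K−S=0.0000, hold=0.0000 ⇒ V=0.0000 continue | (k=8,j=8): S=211.2897, K−S=0.0000, hold=0.0000 ⇒ V=0.0000 continue  boundary S*=94.9370
step 7: (k=7,j=0): S=63.6377, K−S=55.0423, hold=54.7889 ⇒ V=55.0423 exercise | (k=7,j=1): S=74.6797, K−S=44.0003, hold=43.7468 ⇒ V=44.0003 exercise | (k=7,j=2): S=87.6378, K−S=31.0422, hold=30.7888 ⇒ V=31.0422 exercise | (k=7,j=3): S=102.8442, K−S=15.8358, hold=15.9445 ⇒ V=15.9445 continue | (k=7,j=4): S=120.6892, K−S=0.0000, hold=4.0473 ⇒ V=4.0473 continue | (k=7,j=5): S=141.6306, K−S=0.0000, hold=0.0000 ⇒ V=0.0000 continue | (k=7,j=6): S=166.2055, K−S=0.0000, hold=0.0000 ⇒ V=0.0000 continue | (k=7,j=7): S=195.0446, K−S=0.0000, hold=0.0000 ⇒ V=0.0000 continue  boundary S*=87.6378
step 6: (k=6,j=0): S=68.9380, K−S=49.7420, hold=49.4886 ⇒ V=49.7420 exercise | (k=6,j=1): S=80.8997, K−S=37.7803, hold=37.5268 ⇒ V=37.7803 exercise | (k=6,j=2): S=94.9370, K−S=23.7430, hold=23.5431 ⇒ V=23.7430 exercise | (k=6,j=3): S=111.4100, K−S=7.2700, hold=10.0533 ⇒ V=10.0533 continue | (k=6,j=4): S=130.7413, K−S=0.0000, hold=2.0461 ⇒ V=2.0461 continue | (k=6,j=5): S=153.4268, K−S=0.0000, hold=0.0000 ⇒ V=0.0000 continue | (k=6,j=6): S=180.0486, K−S=0.0000, hold=0.0000 ⇒ V=0.0000 continue  boundary S*=94.9370
step 5: (k=5,j=0): S=74.6797, K−S=44.0003, hold=43.7468 ⇒ V=44.0003 exercise | (k=5,j=1): S=87.6378, K−S=31.0422, hold=30.7888 ⇒ V=31.0422 exercise | (k=5,j=2): S=102.8442, K−S=15.8358, hold=16.9526 ⇒ V=16.9526 continue | (k=5,j=3): S=120.6892, K−S=0.0000, hold=6.0897 ⇒ V=6.0897 continue | (k=5,j=4): S=141.6306, K−S=0.0000, hold=1.0344 ⇒ V=1.0344 continue | (k=5,j=5): S=166.2055, K−S=0.0000, hold=0.0000 ⇒ V=0.0000 continue  boundary S*=87.6378
step 4: (k=4,j=0): S=80.8997, K−S=37.7803, hold=37.5268 ⇒ V=37.7803 exercise | (k=4,j=1): S=94.9370, K−S=23.7430, hold=24.0394 ⇒ V=24.0394 continue | (k=4,j=2): S=111.4100, K−S=7.2700, hold=11.5684 ⇒ V=11.5684 continue | (k=4,j=3): S=130.7413, K−S=0.0000, hold=3.5879 ⇒ V=3.5879 continue | (k=4,j=4): S=153.4268, K−S=0.0000, hold=0.5229 ⇒ V=0.5229 continue  boundary S*=80.8997
step 3: (k=3,j=0): S=87.6378, K−S=31.0422, hold=30.9347 ⇒ V=31.0422 exercise | (k=3,j=1): S=102.8442, K−S=15.8358, hold=17.8483 ⇒ V=17.8483 continue | (k=3,j=2): S=120.6892, K−S=0.0000, hold=7.6148 ⇒ V=7.6148 continue | (k=3,j=3): S=141.6306, K−S=0.0000, hold=2.0713 ⇒ V=2.0713 continue  boundary S*=87.6378
step 2: (k=2,j=0): S=94.9370, K−S=23.7430, hold=24.4804 ⇒ V=24.4804 continue | (k=2,j=1): S=111.4100, K−S=7.2700, hold=12.7721 ⇒ V=12.7721 continue | (k=2,j=2): S=130.7413, K−S=0.0000, hold=4.8693 ⇒ V=4.8693 continue  boundary S*=-
step 1: (k=1,j=0): S=102.8442, K−S=15.8358, hold=18.6639 ⇒ V=18.6639 continue | (k=1,j=1): S=120.6892, K−S=0.0000, hold=8.8541 ⇒ V=8.8541 continue  boundary S*=-
step 0: (k=0,j=0): S=111.4100, K−S=7.2700, hold=13.7945 ⇒ V=13.7945 continue  boundary S*=-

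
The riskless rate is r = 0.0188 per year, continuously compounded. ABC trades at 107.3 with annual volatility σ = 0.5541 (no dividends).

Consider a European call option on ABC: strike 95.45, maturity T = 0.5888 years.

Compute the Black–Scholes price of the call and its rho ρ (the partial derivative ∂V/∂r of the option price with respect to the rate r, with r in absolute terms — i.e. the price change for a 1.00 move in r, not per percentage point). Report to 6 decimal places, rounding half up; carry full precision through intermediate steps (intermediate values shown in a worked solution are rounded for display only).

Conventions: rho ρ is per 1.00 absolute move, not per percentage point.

σ√T = 0.5541·√0.5888 = 0.425179
d₁ = (ln(S/K) + (r+σ²/2)T) / (σ√T) = (ln(107.3/95.45) + (0.0188+0.5541²/2)·0.5888) / 0.425179 = (0.117026 + 0.101458) / 0.425179 = 0.513864
d₂ = d₁ − σ√T = 0.513864 − 0.425179 = 0.088685
e^{−rT} = 0.988992
N(d₁) = 0.696326,  N(d₂) = 0.535334
Call price V = S·N(d₁) − K·e^{−rT}·N(d₂) = 74.715823 − 50.535100 = 24.180723
ρ = K·T·e^{−rT}·N(d₂) = 29.755067

price = 24.180723
ρ = 29.755067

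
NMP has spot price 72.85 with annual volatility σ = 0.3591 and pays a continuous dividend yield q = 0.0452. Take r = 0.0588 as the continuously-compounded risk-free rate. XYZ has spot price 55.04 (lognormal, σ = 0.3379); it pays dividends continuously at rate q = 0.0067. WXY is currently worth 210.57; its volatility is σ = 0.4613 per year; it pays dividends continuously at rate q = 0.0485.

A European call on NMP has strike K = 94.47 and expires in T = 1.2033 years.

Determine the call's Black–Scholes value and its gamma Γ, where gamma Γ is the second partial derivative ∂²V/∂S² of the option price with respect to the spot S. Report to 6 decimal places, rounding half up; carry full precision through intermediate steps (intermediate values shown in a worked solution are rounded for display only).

price = 4.973562
Γ = 0.012048

σ√T = 0.3591·√1.2033 = 0.393915
d₁ = (ln(S/K) + (r−q+σ²/2)T) / (σ√T) = (ln(72.85/94.47) + (0.0588−0.0452+0.3591²/2)·1.2033) / 0.393915 = (-0.259880 + 0.093949) / 0.393915 = -0.421234
d₂ = d₁ − σ√T = -0.421234 − 0.393915 = -0.815149
e^{−rT} = 0.931691
e^{−qT} = 0.947063
N(d₁) = 0.336792,  N(d₂) = 0.207493
Call price V = S·e^{−qT}·N(d₁) − K·e^{−rT}·N(d₂) = 23.236484 − 18.262921 = 4.973562
φ(d₁) = (1/√(2π))·e^{−d₁²/2} = 0.365073
Γ = e^{−qT}·φ(d₁) / (S·σ·√T) = 0.012048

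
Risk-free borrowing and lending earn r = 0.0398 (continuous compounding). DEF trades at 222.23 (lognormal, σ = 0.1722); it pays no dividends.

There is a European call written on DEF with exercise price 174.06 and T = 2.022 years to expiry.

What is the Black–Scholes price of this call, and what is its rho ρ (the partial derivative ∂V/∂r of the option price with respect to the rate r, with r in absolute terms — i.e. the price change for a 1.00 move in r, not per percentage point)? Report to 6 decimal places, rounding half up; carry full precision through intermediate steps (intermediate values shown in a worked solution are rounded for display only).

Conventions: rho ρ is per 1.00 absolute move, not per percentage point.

price = 63.608995
ρ = 287.618545

σ√T = 0.1722·√2.022 = 0.244863
d₁ = (ln(S/K) + (r+σ²/2)T) / (σ√T) = (ln(222.23/174.06) + (0.0398+0.1722²/2)·2.022) / 0.244863 = (0.244313 + 0.110455) / 0.244863 = 1.448839
d₂ = d₁ − σ√T = 1.448839 − 0.244863 = 1.203975
e^{−rT} = 0.922677
N(d₁) = 0.926309,  N(d₂) = 0.885700
Call price V = S·N(d₁) − K·e^{−rT}·N(d₂) = 205.853577 − 142.244582 = 63.608995
ρ = K·T·e^{−rT}·N(d₂) = 287.618545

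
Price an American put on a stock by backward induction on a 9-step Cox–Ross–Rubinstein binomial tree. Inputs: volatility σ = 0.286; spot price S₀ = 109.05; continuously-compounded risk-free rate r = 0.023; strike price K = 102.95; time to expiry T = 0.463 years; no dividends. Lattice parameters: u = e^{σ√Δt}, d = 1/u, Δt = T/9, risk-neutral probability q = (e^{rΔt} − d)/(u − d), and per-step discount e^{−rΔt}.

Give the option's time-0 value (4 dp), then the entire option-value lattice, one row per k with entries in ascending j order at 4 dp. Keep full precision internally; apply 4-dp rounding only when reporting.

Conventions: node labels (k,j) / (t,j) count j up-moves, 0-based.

Δt=0.05144, u=1.06702, d=0.93719, q=0.49291, disc=e^(-rΔt)=0.99882
k=9 terminal: V=max(K-S,0) → 42.1258 33.6998 24.1067 13.1845 0.7494 0.0000 0.0000 0.0000 0.0000 0.0000
k=8: j=0 S=64.9006 intr=38.0494 cont=37.9277 V=38.0494[EX]; j=1 S=73.8912 intr=29.0588 cont=28.9370 V=29.0588[EX]; j=2 S=84.1273 intr=18.8227 cont=18.7009 V=18.8227[EX]; j=3 S=95.7815 intr=7.1685 cont=7.0468 V=7.1685[EX]; j=4 S=109.0500 intr=0.0000 cont=0.3796 V=0.3796[hold]; j=5 S=124.1566 intr=0.0000 cont=0.0000 V=0.0000[hold]; j=6 S=141.3560 intr=0.0000 cont=0.0000 V=0.0000[hold]; j=7 S=160.9379 intr=0.0000 cont=0.0000 V=0.0000[hold]; j=8 S=183.2326 intr=0.0000 cont=0.0000 V=0.0000[hold]
k=7: j=0 S=69.2502 intr=33.6998 cont=33.5781 V=33.6998[EX]; j=1 S=78.8433 intr=24.1067 cont=23.9849 V=24.1067[EX]; j=2 S=89.7655 intr=13.1845 cont=13.0628 V=13.1845[EX]; j=3 S=102.2006 intr=0.7494 cont=3.8177 V=3.8177[hold]; j=4 S=116.3584 intr=0.0000 cont=0.1922 V=0.1922[hold]; j=5 S=132.4775 intr=0.0000 cont=0.0000 V=0.0000[hold]; j=6 S=150.8295 intr=0.0000 cont=0.0000 V=0.0000[hold]; j=7 S=171.7238 intr=0.0000 cont=0.0000 V=0.0000[hold]
k=6: j=0 S=73.8912 intr=29.0588 cont=28.9370 V=29.0588[EX]; j=1 S=84.1273 intr=18.8227 cont=18.7009 V=18.8227[EX]; j=2 S=95.7815 intr=7.1685 cont=8.5574 V=8.5574[hold]; j=3 S=109.0500 intr=0.0000 cont=2.0283 V=2.0283[hold]; j=4 S=124.1566 intr=0.0000 cont=0.0974 V=0.0974[hold]; j=5 S=141.3560 intr=0.0000 cont=0.0000 V=0.0000[hold]; j=6 S=160.9379 intr=0.0000 cont=0.0000 V=0.0000[hold]
k=5: j=0 S=78.8433 intr=24.1067 cont=23.9849 V=24.1067[EX]; j=1 S=89.7655 intr=13.1845 cont=13.7466 V=13.7466[hold]; j=2 S=102.2006 intr=0.7494 cont=5.3328 V=5.3328[hold]; j=3 S=116.3584 intr=0.0000 cont=1.0752 V=1.0752[hold]; j=4 S=132.4775 intr=0.0000 cont=0.0493 V=0.0493[hold]; j=5 S=150.8295 intr=0.0000 cont=0.0000 V=0.0000[hold]
k=4: j=0 S=84.1273 intr=18.8227 cont=18.9776 V=18.9776[hold]; j=1 S=95.7815 intr=7.1685 cont=9.5880 V=9.5880[hold]; j=2 S=109.0500 intr=0.0000 cont=3.2304 V=3.2304[hold]; j=3 S=124.1566 intr=0.0000 cont=0.5689 V=0.5689[hold]; j=4 S=141.3560 intr=0.0000 cont=0.0250 V=0.0250[hold]
k=3: j=0 S=89.7655 intr=13.1845 cont=14.3324 V=14.3324[hold]; j=1 S=102.2006 intr=0.7494 cont=6.4467 V=6.4467[hold]; j=2 S=116.3584 intr=0.0000 cont=1.9163 V=1.9163[hold]; j=3 S=132.4775 intr=0.0000 cont=0.3004 V=0.3004[hold]
k=2: j=0 S=95.7815 intr=7.1685 cont=10.4331 V=10.4331[hold]; j=1 S=109.0500 intr=0.0000 cont=4.2086 V=4.2086[hold]; j=2 S=124.1566 intr=0.0000 cont=1.1185 V=1.1185[hold]
k=1: j=0 S=102.2006 intr=0.7494 cont=7.3563 V=7.3563[hold]; j=1 S=116.3584 intr=0.0000 cont=2.6823 V=2.6823[hold]
k=0: j=0 S=109.0500 intr=0.0000 cont=5.0465 V=5.0465[hold]

price = 5.0465
tree:
5.0465
7.3563 2.6823
10.4331 4.2086 1.1185
14.3324 6.4467 1.9163 0.3004
18.9776 9.5880 3.2304 0.5689 0.0250
24.1067 13.7466 5.3328 1.0752 0.0493 0.0000
29.0588 18.8227 8.5574 2.0283 0.0974 0.0000 0.0000
33.6998 24.1067 13.1845 3.8177 0.1922 0.0000 0.0000 0.0000
38.0494 29.0588 18.8227 7.1685 0.3796 0.0000 0.0000 0.0000 0.0000
42.1258 33.6998 24.1067 13.1845 0.7494 0.0000 0.0000 0.0000 0.0000 0.0000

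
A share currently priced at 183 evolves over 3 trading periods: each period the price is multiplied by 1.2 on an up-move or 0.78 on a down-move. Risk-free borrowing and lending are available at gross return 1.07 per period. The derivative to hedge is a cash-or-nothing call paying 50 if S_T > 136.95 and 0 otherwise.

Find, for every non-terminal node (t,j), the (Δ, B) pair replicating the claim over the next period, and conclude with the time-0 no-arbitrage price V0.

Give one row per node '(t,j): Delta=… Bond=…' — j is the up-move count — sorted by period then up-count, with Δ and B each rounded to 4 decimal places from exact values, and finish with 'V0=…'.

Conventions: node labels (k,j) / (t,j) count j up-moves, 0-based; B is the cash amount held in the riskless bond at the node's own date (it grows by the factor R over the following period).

(0,0): Delta=0.2429 Bond=-12.9406
(1,0): Delta=0.5382 Bond=-56.0011
(1,1): Delta=0.1568 Bond=5.0505
(2,0): Delta=0.0000 Bond=0.0000
(2,1): Delta=0.6950 Bond=-86.7824
(2,2): Delta=0.0000 Bond=46.7290
V0=31.5047

Under the risk-neutral measure, an up-move has probability p* = (R−d)/(u−d) = 0.6905 and values discount at R = 1.07.
Expiry values: V(3,0)=0.0000, V(3,1)=0.0000, V(3,2)=50.0000, V(3,3)=50.0000
(2,0): S=111.3372. Δ = (V_up−V_dn)/(S_up−S_dn) = (0.0000−0.0000)/(133.6046−86.8430) = 0.0000. V = [p*·0.0000 + (1−p*)·0.0000]/1.07 = 0.0000. B = V − Δ·S = 0.0000.
(2,1): S=171.2880. Δ = (V_up−V_dn)/(S_up−S_dn) = (50.0000−0.0000)/(205.5456−133.6046) = 0.6950. V = [p*·50.0000 + (1−p*)·0.0000]/1.07 = 32.2652. B = V − Δ·S = -86.7824.
(2,2): S=263.5200. Δ = (V_up−V_dn)/(S_up−S_dn) = (50.0000−50.0000)/(316.2240−205.5456) = 0.0000. V = [p*·50.0000 + (1−p*)·50.0000]/1.07 = 46.7290. B = V − Δ·S = 46.7290.
(1,0): S=142.7400. Δ = (V_up−V_dn)/(S_up−S_dn) = (32.2652−0.0000)/(171.2880−111.3372) = 0.5382. V = [p*·32.2652 + (1−p*)·0.0000]/1.07 = 20.8209. B = V − Δ·S = -56.0011.
(1,1): S=219.6000. Δ = (V_up−V_dn)/(S_up−S_dn) = (46.7290−32.2652)/(263.5200−171.2880) = 0.1568. V = [p*·46.7290 + (1−p*)·32.2652]/1.07 = 39.4879. B = V − Δ·S = 5.0505.
(0,0): S=183.0000. Δ = (V_up−V_dn)/(S_up−S_dn) = (39.4879−20.8209)/(219.6000−142.7400) = 0.2429. V = [p*·39.4879 + (1−p*)·20.8209]/1.07 = 31.5047. B = V − Δ·S = -12.9406.
Verification: the root portfolio costs Δ(0,0)·S0 + B(0,0) = 31.5047, matching V0.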